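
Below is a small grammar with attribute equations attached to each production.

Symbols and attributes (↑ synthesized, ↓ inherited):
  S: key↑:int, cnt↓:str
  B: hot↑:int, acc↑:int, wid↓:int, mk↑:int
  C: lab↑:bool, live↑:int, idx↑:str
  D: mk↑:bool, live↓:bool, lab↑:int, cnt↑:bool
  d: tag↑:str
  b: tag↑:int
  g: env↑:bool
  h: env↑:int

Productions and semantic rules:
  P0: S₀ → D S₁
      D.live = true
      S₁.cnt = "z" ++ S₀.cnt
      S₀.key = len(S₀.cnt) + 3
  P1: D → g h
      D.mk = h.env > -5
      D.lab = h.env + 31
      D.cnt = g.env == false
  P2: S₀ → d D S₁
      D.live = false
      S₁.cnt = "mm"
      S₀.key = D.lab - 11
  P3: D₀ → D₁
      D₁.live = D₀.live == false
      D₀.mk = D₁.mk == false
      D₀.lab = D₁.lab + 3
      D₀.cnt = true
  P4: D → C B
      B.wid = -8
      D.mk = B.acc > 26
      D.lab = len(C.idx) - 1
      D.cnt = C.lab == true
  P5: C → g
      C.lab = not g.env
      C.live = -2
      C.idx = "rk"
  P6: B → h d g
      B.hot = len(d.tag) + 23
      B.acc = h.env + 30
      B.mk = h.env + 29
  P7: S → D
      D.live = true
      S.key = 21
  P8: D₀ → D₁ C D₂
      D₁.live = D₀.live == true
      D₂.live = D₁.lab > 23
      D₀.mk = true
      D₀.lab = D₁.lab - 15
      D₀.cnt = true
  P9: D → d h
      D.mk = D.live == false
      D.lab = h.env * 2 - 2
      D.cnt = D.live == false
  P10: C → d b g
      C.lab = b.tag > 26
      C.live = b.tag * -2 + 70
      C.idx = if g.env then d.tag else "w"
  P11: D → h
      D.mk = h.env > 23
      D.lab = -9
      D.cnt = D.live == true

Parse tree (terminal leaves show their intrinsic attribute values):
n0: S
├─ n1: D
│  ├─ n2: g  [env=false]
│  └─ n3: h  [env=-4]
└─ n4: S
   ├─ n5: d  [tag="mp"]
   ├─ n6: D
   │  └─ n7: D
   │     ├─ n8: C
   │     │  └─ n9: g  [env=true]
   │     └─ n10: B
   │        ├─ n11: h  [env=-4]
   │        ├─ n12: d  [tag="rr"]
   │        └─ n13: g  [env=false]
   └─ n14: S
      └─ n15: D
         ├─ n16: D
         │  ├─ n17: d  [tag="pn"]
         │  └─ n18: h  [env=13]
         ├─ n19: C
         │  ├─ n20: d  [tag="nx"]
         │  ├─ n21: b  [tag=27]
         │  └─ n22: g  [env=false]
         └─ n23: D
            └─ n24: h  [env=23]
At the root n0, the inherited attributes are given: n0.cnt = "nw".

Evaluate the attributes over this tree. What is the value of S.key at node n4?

1. n0.cnt = "nw"  [given at root]
2. n1.live = true  [true]
3. n2.env = false  [terminal]
4. n3.env = -4  [terminal]
5. n1.mk = true  [h.env > -5]
6. n1.lab = 27  [h.env + 31]
7. n1.cnt = true  [g.env == false]
8. n4.cnt = "znw"  ["z" ++ S₀.cnt]
9. n5.tag = "mp"  [terminal]
10. n6.live = false  [false]
11. n7.live = true  [D₀.live == false]
12. n9.env = true  [terminal]
13. n8.lab = false  [not g.env]
14. n8.live = -2  [-2]
15. n8.idx = "rk"  ["rk"]
16. n10.wid = -8  [-8]
17. n11.env = -4  [terminal]
18. n12.tag = "rr"  [terminal]
19. n13.env = false  [terminal]
20. n10.hot = 25  [len(d.tag) + 23]
21. n10.acc = 26  [h.env + 30]
22. n10.mk = 25  [h.env + 29]
23. n7.mk = false  [B.acc > 26]
24. n7.lab = 1  [len(C.idx) - 1]
25. n7.cnt = false  [C.lab == true]
26. n6.mk = true  [D₁.mk == false]
27. n6.lab = 4  [D₁.lab + 3]
28. n6.cnt = true  [true]
29. n14.cnt = "mm"  ["mm"]
30. n15.live = true  [true]
31. n16.live = true  [D₀.live == true]
32. n17.tag = "pn"  [terminal]
33. n18.env = 13  [terminal]
34. n16.mk = false  [D.live == false]
35. n16.lab = 24  [h.env * 2 - 2]
36. n16.cnt = false  [D.live == false]
37. n20.tag = "nx"  [terminal]
38. n21.tag = 27  [terminal]
39. n22.env = false  [terminal]
40. n19.lab = true  [b.tag > 26]
41. n19.live = 16  [b.tag * -2 + 70]
42. n19.idx = "w"  [if g.env then d.tag else "w"]
43. n23.live = true  [D₁.lab > 23]
44. n24.env = 23  [terminal]
45. n23.mk = false  [h.env > 23]
46. n23.lab = -9  [-9]
47. n23.cnt = true  [D.live == true]
48. n15.mk = true  [true]
49. n15.lab = 9  [D₁.lab - 15]
50. n15.cnt = true  [true]
51. n14.key = 21  [21]
52. n4.key = -7  [D.lab - 11]
53. n0.key = 5  [len(S₀.cnt) + 3]

-7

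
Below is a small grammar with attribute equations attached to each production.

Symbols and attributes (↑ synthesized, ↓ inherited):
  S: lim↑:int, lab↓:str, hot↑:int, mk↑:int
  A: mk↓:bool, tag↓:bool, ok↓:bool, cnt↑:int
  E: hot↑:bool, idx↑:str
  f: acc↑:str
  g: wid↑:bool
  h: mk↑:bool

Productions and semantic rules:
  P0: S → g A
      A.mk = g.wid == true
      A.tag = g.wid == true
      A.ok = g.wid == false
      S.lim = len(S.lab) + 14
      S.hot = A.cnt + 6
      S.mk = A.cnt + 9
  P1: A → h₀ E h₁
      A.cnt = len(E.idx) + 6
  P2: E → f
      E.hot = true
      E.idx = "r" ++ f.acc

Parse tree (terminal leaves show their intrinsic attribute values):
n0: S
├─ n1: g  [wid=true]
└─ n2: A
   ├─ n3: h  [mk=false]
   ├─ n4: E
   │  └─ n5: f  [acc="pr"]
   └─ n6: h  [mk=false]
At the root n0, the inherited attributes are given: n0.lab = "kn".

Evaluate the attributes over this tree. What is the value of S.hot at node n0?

15

1. n0.lab = "kn"  [given at root]
2. n1.wid = true  [terminal]
3. n2.mk = true  [g.wid == true]
4. n2.tag = true  [g.wid == true]
5. n2.ok = false  [g.wid == false]
6. n3.mk = false  [terminal]
7. n5.acc = "pr"  [terminal]
8. n4.hot = true  [true]
9. n4.idx = "rpr"  ["r" ++ f.acc]
10. n6.mk = false  [terminal]
11. n2.cnt = 9  [len(E.idx) + 6]
12. n0.lim = 16  [len(S.lab) + 14]
13. n0.hot = 15  [A.cnt + 6]
14. n0.mk = 18  [A.cnt + 9]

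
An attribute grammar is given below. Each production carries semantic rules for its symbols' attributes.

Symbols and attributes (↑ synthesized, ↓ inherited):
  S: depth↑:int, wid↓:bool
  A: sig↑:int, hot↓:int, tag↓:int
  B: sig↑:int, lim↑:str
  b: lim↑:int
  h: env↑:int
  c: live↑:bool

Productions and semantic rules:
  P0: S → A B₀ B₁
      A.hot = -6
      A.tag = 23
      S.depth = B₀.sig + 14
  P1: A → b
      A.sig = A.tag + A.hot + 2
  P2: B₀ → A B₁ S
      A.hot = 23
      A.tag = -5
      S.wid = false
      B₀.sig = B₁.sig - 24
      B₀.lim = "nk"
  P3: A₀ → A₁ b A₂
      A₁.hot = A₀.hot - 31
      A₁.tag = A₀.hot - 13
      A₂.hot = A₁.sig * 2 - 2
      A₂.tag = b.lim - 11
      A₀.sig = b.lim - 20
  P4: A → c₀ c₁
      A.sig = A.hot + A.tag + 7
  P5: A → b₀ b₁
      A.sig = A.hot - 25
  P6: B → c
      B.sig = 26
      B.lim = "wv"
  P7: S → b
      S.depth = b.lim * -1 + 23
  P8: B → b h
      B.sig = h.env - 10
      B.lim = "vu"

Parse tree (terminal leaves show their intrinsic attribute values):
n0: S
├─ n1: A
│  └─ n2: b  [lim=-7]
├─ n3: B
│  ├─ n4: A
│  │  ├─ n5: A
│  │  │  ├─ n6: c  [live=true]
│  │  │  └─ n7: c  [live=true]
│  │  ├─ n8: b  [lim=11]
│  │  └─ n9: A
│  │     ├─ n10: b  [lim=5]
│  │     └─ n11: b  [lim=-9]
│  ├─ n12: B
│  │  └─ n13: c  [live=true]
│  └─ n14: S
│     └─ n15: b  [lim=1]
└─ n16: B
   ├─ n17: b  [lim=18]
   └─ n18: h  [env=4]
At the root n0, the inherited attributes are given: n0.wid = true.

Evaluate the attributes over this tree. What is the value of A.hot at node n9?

1. n0.wid = true  [given at root]
2. n1.hot = -6  [-6]
3. n1.tag = 23  [23]
4. n2.lim = -7  [terminal]
5. n1.sig = 19  [A.tag + A.hot + 2]
6. n4.hot = 23  [23]
7. n4.tag = -5  [-5]
8. n5.hot = -8  [A₀.hot - 31]
9. n5.tag = 10  [A₀.hot - 13]
10. n6.live = true  [terminal]
11. n7.live = true  [terminal]
12. n5.sig = 9  [A.hot + A.tag + 7]
13. n8.lim = 11  [terminal]
14. n9.hot = 16  [A₁.sig * 2 - 2]
15. n9.tag = 0  [b.lim - 11]
16. n10.lim = 5  [terminal]
17. n11.lim = -9  [terminal]
18. n9.sig = -9  [A.hot - 25]
19. n4.sig = -9  [b.lim - 20]
20. n13.live = true  [terminal]
21. n12.sig = 26  [26]
22. n12.lim = "wv"  ["wv"]
23. n14.wid = false  [false]
24. n15.lim = 1  [terminal]
25. n14.depth = 22  [b.lim * -1 + 23]
26. n3.sig = 2  [B₁.sig - 24]
27. n3.lim = "nk"  ["nk"]
28. n17.lim = 18  [terminal]
29. n18.env = 4  [terminal]
30. n16.sig = -6  [h.env - 10]
31. n16.lim = "vu"  ["vu"]
32. n0.depth = 16  [B₀.sig + 14]

16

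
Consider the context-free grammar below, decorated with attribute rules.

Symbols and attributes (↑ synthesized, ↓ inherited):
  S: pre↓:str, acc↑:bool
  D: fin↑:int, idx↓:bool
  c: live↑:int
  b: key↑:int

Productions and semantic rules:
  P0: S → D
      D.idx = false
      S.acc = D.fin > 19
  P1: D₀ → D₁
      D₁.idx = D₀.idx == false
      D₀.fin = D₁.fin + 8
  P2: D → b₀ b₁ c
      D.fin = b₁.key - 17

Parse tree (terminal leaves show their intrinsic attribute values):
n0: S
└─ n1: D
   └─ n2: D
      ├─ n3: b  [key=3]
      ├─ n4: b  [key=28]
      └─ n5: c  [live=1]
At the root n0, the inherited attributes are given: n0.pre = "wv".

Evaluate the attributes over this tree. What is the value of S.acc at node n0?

false

1. n0.pre = "wv"  [given at root]
2. n1.idx = false  [false]
3. n2.idx = true  [D₀.idx == false]
4. n3.key = 3  [terminal]
5. n4.key = 28  [terminal]
6. n5.live = 1  [terminal]
7. n2.fin = 11  [b₁.key - 17]
8. n1.fin = 19  [D₁.fin + 8]
9. n0.acc = false  [D.fin > 19]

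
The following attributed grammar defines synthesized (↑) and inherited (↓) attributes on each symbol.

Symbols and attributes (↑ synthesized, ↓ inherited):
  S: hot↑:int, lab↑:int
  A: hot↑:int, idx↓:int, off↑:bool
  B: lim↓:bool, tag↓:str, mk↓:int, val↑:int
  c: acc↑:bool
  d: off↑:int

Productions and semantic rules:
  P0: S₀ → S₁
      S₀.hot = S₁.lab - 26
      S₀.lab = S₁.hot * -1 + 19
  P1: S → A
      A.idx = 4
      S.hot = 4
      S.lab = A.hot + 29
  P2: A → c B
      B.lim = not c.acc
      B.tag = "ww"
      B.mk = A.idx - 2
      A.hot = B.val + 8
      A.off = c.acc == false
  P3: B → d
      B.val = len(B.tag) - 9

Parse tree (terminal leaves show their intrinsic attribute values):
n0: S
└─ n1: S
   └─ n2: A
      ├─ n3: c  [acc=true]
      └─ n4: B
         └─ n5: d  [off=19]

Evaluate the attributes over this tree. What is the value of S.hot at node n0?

1. n2.idx = 4  [4]
2. n3.acc = true  [terminal]
3. n4.lim = false  [not c.acc]
4. n4.tag = "ww"  ["ww"]
5. n4.mk = 2  [A.idx - 2]
6. n5.off = 19  [terminal]
7. n4.val = -7  [len(B.tag) - 9]
8. n2.hot = 1  [B.val + 8]
9. n2.off = false  [c.acc == false]
10. n1.hot = 4  [4]
11. n1.lab = 30  [A.hot + 29]
12. n0.hot = 4  [S₁.lab - 26]
13. n0.lab = 15  [S₁.hot * -1 + 19]

4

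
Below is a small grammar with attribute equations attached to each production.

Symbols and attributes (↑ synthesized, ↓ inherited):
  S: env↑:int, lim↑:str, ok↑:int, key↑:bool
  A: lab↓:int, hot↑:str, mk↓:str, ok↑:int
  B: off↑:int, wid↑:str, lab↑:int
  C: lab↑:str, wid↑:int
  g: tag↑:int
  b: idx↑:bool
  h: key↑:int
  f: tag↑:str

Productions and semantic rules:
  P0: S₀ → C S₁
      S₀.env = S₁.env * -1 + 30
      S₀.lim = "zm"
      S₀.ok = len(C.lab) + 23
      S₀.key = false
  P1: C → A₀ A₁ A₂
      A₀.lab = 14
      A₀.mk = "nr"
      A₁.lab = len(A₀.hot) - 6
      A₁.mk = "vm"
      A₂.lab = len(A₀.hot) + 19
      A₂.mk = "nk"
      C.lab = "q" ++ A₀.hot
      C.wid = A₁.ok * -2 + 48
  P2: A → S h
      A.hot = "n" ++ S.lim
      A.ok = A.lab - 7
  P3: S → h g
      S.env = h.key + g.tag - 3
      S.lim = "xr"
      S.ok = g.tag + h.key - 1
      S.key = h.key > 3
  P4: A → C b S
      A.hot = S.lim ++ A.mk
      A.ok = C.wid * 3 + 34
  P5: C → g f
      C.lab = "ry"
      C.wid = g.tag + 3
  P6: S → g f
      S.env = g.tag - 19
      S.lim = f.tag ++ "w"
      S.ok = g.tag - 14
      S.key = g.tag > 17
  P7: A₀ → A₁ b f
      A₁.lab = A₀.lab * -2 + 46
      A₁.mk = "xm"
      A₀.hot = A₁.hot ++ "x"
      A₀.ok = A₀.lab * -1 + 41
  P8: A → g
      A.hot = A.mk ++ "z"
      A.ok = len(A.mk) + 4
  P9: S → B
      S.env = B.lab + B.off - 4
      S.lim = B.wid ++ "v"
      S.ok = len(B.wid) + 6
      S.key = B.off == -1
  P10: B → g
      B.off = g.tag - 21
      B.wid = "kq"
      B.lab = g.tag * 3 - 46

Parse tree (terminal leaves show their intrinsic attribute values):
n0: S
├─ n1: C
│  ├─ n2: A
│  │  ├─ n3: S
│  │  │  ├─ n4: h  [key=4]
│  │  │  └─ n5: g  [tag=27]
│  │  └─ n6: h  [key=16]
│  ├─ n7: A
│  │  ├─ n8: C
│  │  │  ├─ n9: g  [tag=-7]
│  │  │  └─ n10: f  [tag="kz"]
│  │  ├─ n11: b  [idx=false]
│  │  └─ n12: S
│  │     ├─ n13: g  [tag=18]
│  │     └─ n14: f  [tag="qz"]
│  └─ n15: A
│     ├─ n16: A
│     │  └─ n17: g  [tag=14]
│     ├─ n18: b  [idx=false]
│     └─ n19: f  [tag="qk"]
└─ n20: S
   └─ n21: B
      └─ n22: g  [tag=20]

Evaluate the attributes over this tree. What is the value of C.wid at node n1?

4

1. n2.lab = 14  [14]
2. n2.mk = "nr"  ["nr"]
3. n4.key = 4  [terminal]
4. n5.tag = 27  [terminal]
5. n3.env = 28  [h.key + g.tag - 3]
6. n3.lim = "xr"  ["xr"]
7. n3.ok = 30  [g.tag + h.key - 1]
8. n3.key = true  [h.key > 3]
9. n6.key = 16  [terminal]
10. n2.hot = "nxr"  ["n" ++ S.lim]
11. n2.ok = 7  [A.lab - 7]
12. n7.lab = -3  [len(A₀.hot) - 6]
13. n7.mk = "vm"  ["vm"]
14. n9.tag = -7  [terminal]
15. n10.tag = "kz"  [terminal]
16. n8.lab = "ry"  ["ry"]
17. n8.wid = -4  [g.tag + 3]
18. n11.idx = false  [terminal]
19. n13.tag = 18  [terminal]
20. n14.tag = "qz"  [terminal]
21. n12.env = -1  [g.tag - 19]
22. n12.lim = "qzw"  [f.tag ++ "w"]
23. n12.ok = 4  [g.tag - 14]
24. n12.key = true  [g.tag > 17]
25. n7.hot = "qzwvm"  [S.lim ++ A.mk]
26. n7.ok = 22  [C.wid * 3 + 34]
27. n15.lab = 22  [len(A₀.hot) + 19]
28. n15.mk = "nk"  ["nk"]
29. n16.lab = 2  [A₀.lab * -2 + 46]
30. n16.mk = "xm"  ["xm"]
31. n17.tag = 14  [terminal]
32. n16.hot = "xmz"  [A.mk ++ "z"]
33. n16.ok = 6  [len(A.mk) + 4]
34. n18.idx = false  [terminal]
35. n19.tag = "qk"  [terminal]
36. n15.hot = "xmzx"  [A₁.hot ++ "x"]
37. n15.ok = 19  [A₀.lab * -1 + 41]
38. n1.lab = "qnxr"  ["q" ++ A₀.hot]
39. n1.wid = 4  [A₁.ok * -2 + 48]
40. n22.tag = 20  [terminal]
41. n21.off = -1  [g.tag - 21]
42. n21.wid = "kq"  ["kq"]
43. n21.lab = 14  [g.tag * 3 - 46]
44. n20.env = 9  [B.lab + B.off - 4]
45. n20.lim = "kqv"  [B.wid ++ "v"]
46. n20.ok = 8  [len(B.wid) + 6]
47. n20.key = true  [B.off == -1]
48. n0.env = 21  [S₁.env * -1 + 30]
49. n0.lim = "zm"  ["zm"]
50. n0.ok = 27  [len(C.lab) + 23]
51. n0.key = false  [false]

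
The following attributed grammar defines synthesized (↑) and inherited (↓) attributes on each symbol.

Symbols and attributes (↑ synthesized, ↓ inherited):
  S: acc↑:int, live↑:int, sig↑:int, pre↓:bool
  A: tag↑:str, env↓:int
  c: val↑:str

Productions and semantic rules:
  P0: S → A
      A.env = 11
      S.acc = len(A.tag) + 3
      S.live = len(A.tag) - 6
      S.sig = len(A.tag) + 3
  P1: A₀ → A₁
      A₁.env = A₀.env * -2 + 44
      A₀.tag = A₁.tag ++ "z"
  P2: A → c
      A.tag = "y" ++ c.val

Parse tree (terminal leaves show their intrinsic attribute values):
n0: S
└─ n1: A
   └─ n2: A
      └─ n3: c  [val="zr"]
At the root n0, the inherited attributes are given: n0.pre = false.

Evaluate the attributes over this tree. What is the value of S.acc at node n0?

1. n0.pre = false  [given at root]
2. n1.env = 11  [11]
3. n2.env = 22  [A₀.env * -2 + 44]
4. n3.val = "zr"  [terminal]
5. n2.tag = "yzr"  ["y" ++ c.val]
6. n1.tag = "yzrz"  [A₁.tag ++ "z"]
7. n0.acc = 7  [len(A.tag) + 3]
8. n0.live = -2  [len(A.tag) - 6]
9. n0.sig = 7  [len(A.tag) + 3]

7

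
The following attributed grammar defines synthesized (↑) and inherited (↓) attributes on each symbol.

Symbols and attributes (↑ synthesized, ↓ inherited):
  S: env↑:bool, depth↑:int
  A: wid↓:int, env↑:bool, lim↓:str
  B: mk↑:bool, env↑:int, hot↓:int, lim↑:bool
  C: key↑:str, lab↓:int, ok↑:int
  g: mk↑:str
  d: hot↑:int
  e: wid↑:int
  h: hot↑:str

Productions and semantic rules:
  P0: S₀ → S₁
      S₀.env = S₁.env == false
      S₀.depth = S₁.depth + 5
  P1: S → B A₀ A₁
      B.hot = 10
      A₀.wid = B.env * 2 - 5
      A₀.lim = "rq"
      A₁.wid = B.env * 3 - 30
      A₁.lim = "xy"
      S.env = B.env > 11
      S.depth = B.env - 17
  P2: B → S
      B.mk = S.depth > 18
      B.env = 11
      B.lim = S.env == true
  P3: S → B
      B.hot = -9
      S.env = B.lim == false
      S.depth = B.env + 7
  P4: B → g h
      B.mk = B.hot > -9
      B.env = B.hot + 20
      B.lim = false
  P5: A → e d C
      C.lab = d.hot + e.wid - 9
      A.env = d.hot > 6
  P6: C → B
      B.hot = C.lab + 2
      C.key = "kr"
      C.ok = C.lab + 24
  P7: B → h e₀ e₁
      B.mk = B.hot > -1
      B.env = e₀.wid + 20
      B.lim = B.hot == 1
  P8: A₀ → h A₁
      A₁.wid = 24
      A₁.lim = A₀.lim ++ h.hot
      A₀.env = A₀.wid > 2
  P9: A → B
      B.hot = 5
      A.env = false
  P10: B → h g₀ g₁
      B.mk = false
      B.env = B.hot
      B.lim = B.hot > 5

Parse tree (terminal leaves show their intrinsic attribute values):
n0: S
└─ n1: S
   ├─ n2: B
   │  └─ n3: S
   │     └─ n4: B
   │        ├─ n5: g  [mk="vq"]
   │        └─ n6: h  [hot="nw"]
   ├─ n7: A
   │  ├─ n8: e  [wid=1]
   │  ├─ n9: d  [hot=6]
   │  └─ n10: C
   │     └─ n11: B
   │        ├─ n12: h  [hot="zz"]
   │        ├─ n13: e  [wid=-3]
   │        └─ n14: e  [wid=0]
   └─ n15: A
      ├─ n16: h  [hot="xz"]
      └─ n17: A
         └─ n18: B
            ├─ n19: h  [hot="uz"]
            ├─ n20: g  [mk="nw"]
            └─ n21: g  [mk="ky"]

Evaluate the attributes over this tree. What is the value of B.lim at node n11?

false

1. n2.hot = 10  [10]
2. n4.hot = -9  [-9]
3. n5.mk = "vq"  [terminal]
4. n6.hot = "nw"  [terminal]
5. n4.mk = false  [B.hot > -9]
6. n4.env = 11  [B.hot + 20]
7. n4.lim = false  [false]
8. n3.env = true  [B.lim == false]
9. n3.depth = 18  [B.env + 7]
10. n2.mk = false  [S.depth > 18]
11. n2.env = 11  [11]
12. n2.lim = true  [S.env == true]
13. n7.wid = 17  [B.env * 2 - 5]
14. n7.lim = "rq"  ["rq"]
15. n8.wid = 1  [terminal]
16. n9.hot = 6  [terminal]
17. n10.lab = -2  [d.hot + e.wid - 9]
18. n11.hot = 0  [C.lab + 2]
19. n12.hot = "zz"  [terminal]
20. n13.wid = -3  [terminal]
21. n14.wid = 0  [terminal]
22. n11.mk = true  [B.hot > -1]
23. n11.env = 17  [e₀.wid + 20]
24. n11.lim = false  [B.hot == 1]
25. n10.key = "kr"  ["kr"]
26. n10.ok = 22  [C.lab + 24]
27. n7.env = false  [d.hot > 6]
28. n15.wid = 3  [B.env * 3 - 30]
29. n15.lim = "xy"  ["xy"]
30. n16.hot = "xz"  [terminal]
31. n17.wid = 24  [24]
32. n17.lim = "xyxz"  [A₀.lim ++ h.hot]
33. n18.hot = 5  [5]
34. n19.hot = "uz"  [terminal]
35. n20.mk = "nw"  [terminal]
36. n21.mk = "ky"  [terminal]
37. n18.mk = false  [false]
38. n18.env = 5  [B.hot]
39. n18.lim = false  [B.hot > 5]
40. n17.env = false  [false]
41. n15.env = true  [A₀.wid > 2]
42. n1.env = false  [B.env > 11]
43. n1.depth = -6  [B.env - 17]
44. n0.env = true  [S₁.env == false]
45. n0.depth = -1  [S₁.depth + 5]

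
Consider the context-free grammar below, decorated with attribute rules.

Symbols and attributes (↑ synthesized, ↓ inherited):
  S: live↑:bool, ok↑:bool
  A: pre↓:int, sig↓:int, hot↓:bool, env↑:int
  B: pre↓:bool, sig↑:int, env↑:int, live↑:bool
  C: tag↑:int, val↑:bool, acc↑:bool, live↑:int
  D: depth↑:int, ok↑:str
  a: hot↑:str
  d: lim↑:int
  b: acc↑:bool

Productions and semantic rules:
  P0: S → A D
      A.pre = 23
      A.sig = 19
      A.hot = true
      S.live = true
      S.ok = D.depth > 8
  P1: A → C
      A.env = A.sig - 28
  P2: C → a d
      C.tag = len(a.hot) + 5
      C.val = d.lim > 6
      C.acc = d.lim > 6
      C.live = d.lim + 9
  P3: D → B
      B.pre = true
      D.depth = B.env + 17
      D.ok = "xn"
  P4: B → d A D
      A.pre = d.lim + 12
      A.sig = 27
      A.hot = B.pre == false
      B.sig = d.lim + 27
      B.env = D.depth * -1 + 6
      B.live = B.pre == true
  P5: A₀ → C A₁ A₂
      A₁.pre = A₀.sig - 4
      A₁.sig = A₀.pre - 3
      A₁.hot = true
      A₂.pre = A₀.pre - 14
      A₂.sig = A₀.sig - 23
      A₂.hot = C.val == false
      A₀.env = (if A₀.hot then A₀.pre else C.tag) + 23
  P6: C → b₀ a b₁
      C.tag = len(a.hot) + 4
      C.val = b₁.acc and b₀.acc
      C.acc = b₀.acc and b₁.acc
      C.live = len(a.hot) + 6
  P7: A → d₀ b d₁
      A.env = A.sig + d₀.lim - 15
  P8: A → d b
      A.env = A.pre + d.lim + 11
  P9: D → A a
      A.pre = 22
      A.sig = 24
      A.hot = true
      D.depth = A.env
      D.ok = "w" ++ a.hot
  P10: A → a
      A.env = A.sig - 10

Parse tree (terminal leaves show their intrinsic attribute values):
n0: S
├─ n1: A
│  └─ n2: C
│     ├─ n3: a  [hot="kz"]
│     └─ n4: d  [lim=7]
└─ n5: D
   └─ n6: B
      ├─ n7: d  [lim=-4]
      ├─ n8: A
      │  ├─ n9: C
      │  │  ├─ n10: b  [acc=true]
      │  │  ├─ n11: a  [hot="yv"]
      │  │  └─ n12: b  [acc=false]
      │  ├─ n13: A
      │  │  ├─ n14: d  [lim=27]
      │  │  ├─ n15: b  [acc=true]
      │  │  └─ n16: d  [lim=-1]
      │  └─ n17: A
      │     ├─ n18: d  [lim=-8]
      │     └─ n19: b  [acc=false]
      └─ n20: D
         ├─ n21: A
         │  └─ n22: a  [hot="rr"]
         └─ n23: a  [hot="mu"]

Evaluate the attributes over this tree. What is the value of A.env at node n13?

17

1. n1.pre = 23  [23]
2. n1.sig = 19  [19]
3. n1.hot = true  [true]
4. n3.hot = "kz"  [terminal]
5. n4.lim = 7  [terminal]
6. n2.tag = 7  [len(a.hot) + 5]
7. n2.val = true  [d.lim > 6]
8. n2.acc = true  [d.lim > 6]
9. n2.live = 16  [d.lim + 9]
10. n1.env = -9  [A.sig - 28]
11. n6.pre = true  [true]
12. n7.lim = -4  [terminal]
13. n8.pre = 8  [d.lim + 12]
14. n8.sig = 27  [27]
15. n8.hot = false  [B.pre == false]
16. n10.acc = true  [terminal]
17. n11.hot = "yv"  [terminal]
18. n12.acc = false  [terminal]
19. n9.tag = 6  [len(a.hot) + 4]
20. n9.val = false  [b₁.acc and b₀.acc]
21. n9.acc = false  [b₀.acc and b₁.acc]
22. n9.live = 8  [len(a.hot) + 6]
23. n13.pre = 23  [A₀.sig - 4]
24. n13.sig = 5  [A₀.pre - 3]
25. n13.hot = true  [true]
26. n14.lim = 27  [terminal]
27. n15.acc = true  [terminal]
28. n16.lim = -1  [terminal]
29. n13.env = 17  [A.sig + d₀.lim - 15]
30. n17.pre = -6  [A₀.pre - 14]
31. n17.sig = 4  [A₀.sig - 23]
32. n17.hot = true  [C.val == false]
33. n18.lim = -8  [terminal]
34. n19.acc = false  [terminal]
35. n17.env = -3  [A.pre + d.lim + 11]
36. n8.env = 29  [(if A₀.hot then A₀.pre else C.tag) + 23]
37. n21.pre = 22  [22]
38. n21.sig = 24  [24]
39. n21.hot = true  [true]
40. n22.hot = "rr"  [terminal]
41. n21.env = 14  [A.sig - 10]
42. n23.hot = "mu"  [terminal]
43. n20.depth = 14  [A.env]
44. n20.ok = "wmu"  ["w" ++ a.hot]
45. n6.sig = 23  [d.lim + 27]
46. n6.env = -8  [D.depth * -1 + 6]
47. n6.live = true  [B.pre == true]
48. n5.depth = 9  [B.env + 17]
49. n5.ok = "xn"  ["xn"]
50. n0.live = true  [true]
51. n0.ok = true  [D.depth > 8]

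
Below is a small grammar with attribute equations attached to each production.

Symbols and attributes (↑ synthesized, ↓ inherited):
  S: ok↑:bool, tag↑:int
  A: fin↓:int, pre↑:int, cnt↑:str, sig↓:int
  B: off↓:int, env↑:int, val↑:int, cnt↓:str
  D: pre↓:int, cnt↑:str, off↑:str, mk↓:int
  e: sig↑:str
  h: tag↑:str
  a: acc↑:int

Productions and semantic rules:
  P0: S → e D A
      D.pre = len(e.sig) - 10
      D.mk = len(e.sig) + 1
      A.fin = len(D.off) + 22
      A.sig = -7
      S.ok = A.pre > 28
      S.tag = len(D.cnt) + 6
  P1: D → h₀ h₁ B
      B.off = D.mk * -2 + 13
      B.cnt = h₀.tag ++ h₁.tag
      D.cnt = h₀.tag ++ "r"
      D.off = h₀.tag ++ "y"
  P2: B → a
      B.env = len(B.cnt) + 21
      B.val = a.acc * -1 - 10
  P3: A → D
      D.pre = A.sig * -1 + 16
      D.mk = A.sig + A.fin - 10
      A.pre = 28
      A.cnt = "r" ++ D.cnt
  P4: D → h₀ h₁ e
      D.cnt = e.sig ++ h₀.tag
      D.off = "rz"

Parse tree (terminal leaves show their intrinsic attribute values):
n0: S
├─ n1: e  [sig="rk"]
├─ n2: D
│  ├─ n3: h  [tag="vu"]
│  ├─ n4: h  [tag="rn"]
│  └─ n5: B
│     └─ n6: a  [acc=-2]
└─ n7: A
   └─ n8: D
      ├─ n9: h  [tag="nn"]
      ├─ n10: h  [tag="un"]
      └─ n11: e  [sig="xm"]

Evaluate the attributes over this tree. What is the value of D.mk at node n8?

1. n1.sig = "rk"  [terminal]
2. n2.pre = -8  [len(e.sig) - 10]
3. n2.mk = 3  [len(e.sig) + 1]
4. n3.tag = "vu"  [terminal]
5. n4.tag = "rn"  [terminal]
6. n5.off = 7  [D.mk * -2 + 13]
7. n5.cnt = "vurn"  [h₀.tag ++ h₁.tag]
8. n6.acc = -2  [terminal]
9. n5.env = 25  [len(B.cnt) + 21]
10. n5.val = -8  [a.acc * -1 - 10]
11. n2.cnt = "vur"  [h₀.tag ++ "r"]
12. n2.off = "vuy"  [h₀.tag ++ "y"]
13. n7.fin = 25  [len(D.off) + 22]
14. n7.sig = -7  [-7]
15. n8.pre = 23  [A.sig * -1 + 16]
16. n8.mk = 8  [A.sig + A.fin - 10]
17. n9.tag = "nn"  [terminal]
18. n10.tag = "un"  [terminal]
19. n11.sig = "xm"  [terminal]
20. n8.cnt = "xmnn"  [e.sig ++ h₀.tag]
21. n8.off = "rz"  ["rz"]
22. n7.pre = 28  [28]
23. n7.cnt = "rxmnn"  ["r" ++ D.cnt]
24. n0.ok = false  [A.pre > 28]
25. n0.tag = 9  [len(D.cnt) + 6]

8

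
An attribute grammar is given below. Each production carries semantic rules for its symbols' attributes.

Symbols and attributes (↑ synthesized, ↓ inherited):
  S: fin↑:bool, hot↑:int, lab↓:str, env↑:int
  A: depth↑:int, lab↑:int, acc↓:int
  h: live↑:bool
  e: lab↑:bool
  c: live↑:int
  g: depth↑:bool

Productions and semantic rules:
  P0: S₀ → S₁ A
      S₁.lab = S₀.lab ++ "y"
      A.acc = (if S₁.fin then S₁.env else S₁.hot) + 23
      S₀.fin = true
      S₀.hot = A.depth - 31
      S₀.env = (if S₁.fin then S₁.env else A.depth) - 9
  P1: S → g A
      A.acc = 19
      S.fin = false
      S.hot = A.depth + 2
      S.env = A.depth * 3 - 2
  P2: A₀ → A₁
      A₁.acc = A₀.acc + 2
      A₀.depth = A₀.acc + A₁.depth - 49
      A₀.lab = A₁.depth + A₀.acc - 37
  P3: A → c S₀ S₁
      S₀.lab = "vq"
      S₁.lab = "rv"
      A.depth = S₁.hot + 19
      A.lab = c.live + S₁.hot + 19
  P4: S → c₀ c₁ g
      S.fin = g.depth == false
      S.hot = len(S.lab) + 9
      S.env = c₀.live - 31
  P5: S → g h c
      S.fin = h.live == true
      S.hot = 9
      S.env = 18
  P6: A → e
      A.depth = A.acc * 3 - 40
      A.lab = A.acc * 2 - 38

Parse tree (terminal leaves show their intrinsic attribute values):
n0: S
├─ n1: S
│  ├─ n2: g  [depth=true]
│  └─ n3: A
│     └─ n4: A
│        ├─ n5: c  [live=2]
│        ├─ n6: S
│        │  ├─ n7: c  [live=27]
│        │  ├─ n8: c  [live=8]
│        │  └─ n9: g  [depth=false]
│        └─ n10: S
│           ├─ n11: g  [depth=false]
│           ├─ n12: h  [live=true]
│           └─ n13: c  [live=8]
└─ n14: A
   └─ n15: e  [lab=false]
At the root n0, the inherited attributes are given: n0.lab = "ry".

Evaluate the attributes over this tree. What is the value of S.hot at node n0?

-2

1. n0.lab = "ry"  [given at root]
2. n1.lab = "ryy"  [S₀.lab ++ "y"]
3. n2.depth = true  [terminal]
4. n3.acc = 19  [19]
5. n4.acc = 21  [A₀.acc + 2]
6. n5.live = 2  [terminal]
7. n6.lab = "vq"  ["vq"]
8. n7.live = 27  [terminal]
9. n8.live = 8  [terminal]
10. n9.depth = false  [terminal]
11. n6.fin = true  [g.depth == false]
12. n6.hot = 11  [len(S.lab) + 9]
13. n6.env = -4  [c₀.live - 31]
14. n10.lab = "rv"  ["rv"]
15. n11.depth = false  [terminal]
16. n12.live = true  [terminal]
17. n13.live = 8  [terminal]
18. n10.fin = true  [h.live == true]
19. n10.hot = 9  [9]
20. n10.env = 18  [18]
21. n4.depth = 28  [S₁.hot + 19]
22. n4.lab = 30  [c.live + S₁.hot + 19]
23. n3.depth = -2  [A₀.acc + A₁.depth - 49]
24. n3.lab = 10  [A₁.depth + A₀.acc - 37]
25. n1.fin = false  [false]
26. n1.hot = 0  [A.depth + 2]
27. n1.env = -8  [A.depth * 3 - 2]
28. n14.acc = 23  [(if S₁.fin then S₁.env else S₁.hot) + 23]
29. n15.lab = false  [terminal]
30. n14.depth = 29  [A.acc * 3 - 40]
31. n14.lab = 8  [A.acc * 2 - 38]
32. n0.fin = true  [true]
33. n0.hot = -2  [A.depth - 31]
34. n0.env = 20  [(if S₁.fin then S₁.env else A.depth) - 9]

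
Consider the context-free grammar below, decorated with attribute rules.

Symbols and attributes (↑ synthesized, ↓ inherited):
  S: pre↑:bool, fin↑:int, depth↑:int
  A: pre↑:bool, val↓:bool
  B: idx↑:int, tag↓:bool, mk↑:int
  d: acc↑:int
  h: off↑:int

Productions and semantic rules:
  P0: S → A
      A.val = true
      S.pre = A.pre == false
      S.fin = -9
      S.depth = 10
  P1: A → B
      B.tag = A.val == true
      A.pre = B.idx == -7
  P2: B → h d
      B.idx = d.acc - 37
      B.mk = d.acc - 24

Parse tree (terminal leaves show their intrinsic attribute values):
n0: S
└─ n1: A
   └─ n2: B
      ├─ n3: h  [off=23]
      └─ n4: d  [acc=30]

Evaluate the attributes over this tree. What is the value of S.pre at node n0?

false

1. n1.val = true  [true]
2. n2.tag = true  [A.val == true]
3. n3.off = 23  [terminal]
4. n4.acc = 30  [terminal]
5. n2.idx = -7  [d.acc - 37]
6. n2.mk = 6  [d.acc - 24]
7. n1.pre = true  [B.idx == -7]
8. n0.pre = false  [A.pre == false]
9. n0.fin = -9  [-9]
10. n0.depth = 10  [10]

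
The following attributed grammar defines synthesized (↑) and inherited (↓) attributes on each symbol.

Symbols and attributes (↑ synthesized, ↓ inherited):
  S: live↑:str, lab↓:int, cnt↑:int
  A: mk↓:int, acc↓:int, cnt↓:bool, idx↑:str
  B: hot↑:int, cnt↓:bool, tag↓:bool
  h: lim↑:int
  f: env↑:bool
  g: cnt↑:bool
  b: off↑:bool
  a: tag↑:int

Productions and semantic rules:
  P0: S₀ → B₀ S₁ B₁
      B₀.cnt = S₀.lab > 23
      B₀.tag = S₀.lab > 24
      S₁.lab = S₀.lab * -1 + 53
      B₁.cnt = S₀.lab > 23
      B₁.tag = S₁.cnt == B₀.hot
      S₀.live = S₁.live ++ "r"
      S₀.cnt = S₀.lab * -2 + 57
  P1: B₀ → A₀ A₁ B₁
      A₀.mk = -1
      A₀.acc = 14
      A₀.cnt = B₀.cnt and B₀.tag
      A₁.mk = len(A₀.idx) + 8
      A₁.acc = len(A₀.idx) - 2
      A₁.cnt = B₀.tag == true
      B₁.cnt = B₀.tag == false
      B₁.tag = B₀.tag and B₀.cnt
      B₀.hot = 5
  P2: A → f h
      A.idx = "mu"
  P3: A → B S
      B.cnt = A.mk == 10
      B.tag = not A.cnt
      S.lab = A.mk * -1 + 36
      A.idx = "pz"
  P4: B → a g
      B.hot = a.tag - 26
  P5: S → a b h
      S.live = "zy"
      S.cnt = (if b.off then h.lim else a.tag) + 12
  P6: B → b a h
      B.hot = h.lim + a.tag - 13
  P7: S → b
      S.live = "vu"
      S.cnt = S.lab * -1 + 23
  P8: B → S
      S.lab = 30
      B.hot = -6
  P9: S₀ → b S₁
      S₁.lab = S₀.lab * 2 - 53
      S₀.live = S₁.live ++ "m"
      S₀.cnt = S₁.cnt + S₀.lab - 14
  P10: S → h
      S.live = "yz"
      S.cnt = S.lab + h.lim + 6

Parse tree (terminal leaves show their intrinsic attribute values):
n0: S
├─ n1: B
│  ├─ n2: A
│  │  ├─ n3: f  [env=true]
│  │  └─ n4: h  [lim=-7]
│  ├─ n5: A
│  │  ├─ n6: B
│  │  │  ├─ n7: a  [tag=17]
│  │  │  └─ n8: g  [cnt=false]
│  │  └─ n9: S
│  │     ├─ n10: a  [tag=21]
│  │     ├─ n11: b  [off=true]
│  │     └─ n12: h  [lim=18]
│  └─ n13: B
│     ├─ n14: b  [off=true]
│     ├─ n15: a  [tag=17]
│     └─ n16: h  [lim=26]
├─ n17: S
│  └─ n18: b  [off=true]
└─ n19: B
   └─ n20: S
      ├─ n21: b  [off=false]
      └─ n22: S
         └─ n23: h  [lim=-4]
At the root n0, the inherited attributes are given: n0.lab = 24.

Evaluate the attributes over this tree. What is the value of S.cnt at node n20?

1. n0.lab = 24  [given at root]
2. n1.cnt = true  [S₀.lab > 23]
3. n1.tag = false  [S₀.lab > 24]
4. n2.mk = -1  [-1]
5. n2.acc = 14  [14]
6. n2.cnt = false  [B₀.cnt and B₀.tag]
7. n3.env = true  [terminal]
8. n4.lim = -7  [terminal]
9. n2.idx = "mu"  ["mu"]
10. n5.mk = 10  [len(A₀.idx) + 8]
11. n5.acc = 0  [len(A₀.idx) - 2]
12. n5.cnt = false  [B₀.tag == true]
13. n6.cnt = true  [A.mk == 10]
14. n6.tag = true  [not A.cnt]
15. n7.tag = 17  [terminal]
16. n8.cnt = false  [terminal]
17. n6.hot = -9  [a.tag - 26]
18. n9.lab = 26  [A.mk * -1 + 36]
19. n10.tag = 21  [terminal]
20. n11.off = true  [terminal]
21. n12.lim = 18  [terminal]
22. n9.live = "zy"  ["zy"]
23. n9.cnt = 30  [(if b.off then h.lim else a.tag) + 12]
24. n5.idx = "pz"  ["pz"]
25. n13.cnt = true  [B₀.tag == false]
26. n13.tag = false  [B₀.tag and B₀.cnt]
27. n14.off = true  [terminal]
28. n15.tag = 17  [terminal]
29. n16.lim = 26  [terminal]
30. n13.hot = 30  [h.lim + a.tag - 13]
31. n1.hot = 5  [5]
32. n17.lab = 29  [S₀.lab * -1 + 53]
33. n18.off = true  [terminal]
34. n17.live = "vu"  ["vu"]
35. n17.cnt = -6  [S.lab * -1 + 23]
36. n19.cnt = true  [S₀.lab > 23]
37. n19.tag = false  [S₁.cnt == B₀.hot]
38. n20.lab = 30  [30]
39. n21.off = false  [terminal]
40. n22.lab = 7  [S₀.lab * 2 - 53]
41. n23.lim = -4  [terminal]
42. n22.live = "yz"  ["yz"]
43. n22.cnt = 9  [S.lab + h.lim + 6]
44. n20.live = "yzm"  [S₁.live ++ "m"]
45. n20.cnt = 25  [S₁.cnt + S₀.lab - 14]
46. n19.hot = -6  [-6]
47. n0.live = "vur"  [S₁.live ++ "r"]
48. n0.cnt = 9  [S₀.lab * -2 + 57]

25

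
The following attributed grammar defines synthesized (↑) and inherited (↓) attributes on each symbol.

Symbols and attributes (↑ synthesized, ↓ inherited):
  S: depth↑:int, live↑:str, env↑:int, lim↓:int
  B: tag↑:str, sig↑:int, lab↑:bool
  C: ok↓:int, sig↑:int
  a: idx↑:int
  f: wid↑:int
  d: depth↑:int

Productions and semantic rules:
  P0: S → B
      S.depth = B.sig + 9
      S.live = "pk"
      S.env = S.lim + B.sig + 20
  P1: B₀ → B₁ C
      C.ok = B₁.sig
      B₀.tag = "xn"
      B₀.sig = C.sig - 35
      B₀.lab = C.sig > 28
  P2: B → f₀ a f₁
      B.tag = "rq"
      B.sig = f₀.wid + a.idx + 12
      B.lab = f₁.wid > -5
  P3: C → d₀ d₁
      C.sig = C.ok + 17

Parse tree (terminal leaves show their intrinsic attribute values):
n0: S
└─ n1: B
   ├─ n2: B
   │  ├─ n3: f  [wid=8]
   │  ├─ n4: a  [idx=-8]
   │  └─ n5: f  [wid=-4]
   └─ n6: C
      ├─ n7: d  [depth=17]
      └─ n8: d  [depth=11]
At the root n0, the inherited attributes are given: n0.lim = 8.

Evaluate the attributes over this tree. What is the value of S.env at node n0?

1. n0.lim = 8  [given at root]
2. n3.wid = 8  [terminal]
3. n4.idx = -8  [terminal]
4. n5.wid = -4  [terminal]
5. n2.tag = "rq"  ["rq"]
6. n2.sig = 12  [f₀.wid + a.idx + 12]
7. n2.lab = true  [f₁.wid > -5]
8. n6.ok = 12  [B₁.sig]
9. n7.depth = 17  [terminal]
10. n8.depth = 11  [terminal]
11. n6.sig = 29  [C.ok + 17]
12. n1.tag = "xn"  ["xn"]
13. n1.sig = -6  [C.sig - 35]
14. n1.lab = true  [C.sig > 28]
15. n0.depth = 3  [B.sig + 9]
16. n0.live = "pk"  ["pk"]
17. n0.env = 22  [S.lim + B.sig + 20]

22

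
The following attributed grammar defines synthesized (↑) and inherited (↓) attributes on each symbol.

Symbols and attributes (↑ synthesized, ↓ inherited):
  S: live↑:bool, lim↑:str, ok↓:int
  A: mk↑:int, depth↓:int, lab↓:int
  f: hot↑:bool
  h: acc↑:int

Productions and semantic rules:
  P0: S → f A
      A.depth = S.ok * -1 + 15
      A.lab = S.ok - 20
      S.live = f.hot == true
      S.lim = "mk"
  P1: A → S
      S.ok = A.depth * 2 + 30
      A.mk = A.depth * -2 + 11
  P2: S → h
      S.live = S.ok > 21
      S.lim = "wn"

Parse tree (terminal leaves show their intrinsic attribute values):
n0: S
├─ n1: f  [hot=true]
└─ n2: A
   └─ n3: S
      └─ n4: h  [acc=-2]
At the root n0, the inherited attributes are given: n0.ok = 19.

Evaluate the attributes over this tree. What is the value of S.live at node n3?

true

1. n0.ok = 19  [given at root]
2. n1.hot = true  [terminal]
3. n2.depth = -4  [S.ok * -1 + 15]
4. n2.lab = -1  [S.ok - 20]
5. n3.ok = 22  [A.depth * 2 + 30]
6. n4.acc = -2  [terminal]
7. n3.live = true  [S.ok > 21]
8. n3.lim = "wn"  ["wn"]
9. n2.mk = 19  [A.depth * -2 + 11]
10. n0.live = true  [f.hot == true]
11. n0.lim = "mk"  ["mk"]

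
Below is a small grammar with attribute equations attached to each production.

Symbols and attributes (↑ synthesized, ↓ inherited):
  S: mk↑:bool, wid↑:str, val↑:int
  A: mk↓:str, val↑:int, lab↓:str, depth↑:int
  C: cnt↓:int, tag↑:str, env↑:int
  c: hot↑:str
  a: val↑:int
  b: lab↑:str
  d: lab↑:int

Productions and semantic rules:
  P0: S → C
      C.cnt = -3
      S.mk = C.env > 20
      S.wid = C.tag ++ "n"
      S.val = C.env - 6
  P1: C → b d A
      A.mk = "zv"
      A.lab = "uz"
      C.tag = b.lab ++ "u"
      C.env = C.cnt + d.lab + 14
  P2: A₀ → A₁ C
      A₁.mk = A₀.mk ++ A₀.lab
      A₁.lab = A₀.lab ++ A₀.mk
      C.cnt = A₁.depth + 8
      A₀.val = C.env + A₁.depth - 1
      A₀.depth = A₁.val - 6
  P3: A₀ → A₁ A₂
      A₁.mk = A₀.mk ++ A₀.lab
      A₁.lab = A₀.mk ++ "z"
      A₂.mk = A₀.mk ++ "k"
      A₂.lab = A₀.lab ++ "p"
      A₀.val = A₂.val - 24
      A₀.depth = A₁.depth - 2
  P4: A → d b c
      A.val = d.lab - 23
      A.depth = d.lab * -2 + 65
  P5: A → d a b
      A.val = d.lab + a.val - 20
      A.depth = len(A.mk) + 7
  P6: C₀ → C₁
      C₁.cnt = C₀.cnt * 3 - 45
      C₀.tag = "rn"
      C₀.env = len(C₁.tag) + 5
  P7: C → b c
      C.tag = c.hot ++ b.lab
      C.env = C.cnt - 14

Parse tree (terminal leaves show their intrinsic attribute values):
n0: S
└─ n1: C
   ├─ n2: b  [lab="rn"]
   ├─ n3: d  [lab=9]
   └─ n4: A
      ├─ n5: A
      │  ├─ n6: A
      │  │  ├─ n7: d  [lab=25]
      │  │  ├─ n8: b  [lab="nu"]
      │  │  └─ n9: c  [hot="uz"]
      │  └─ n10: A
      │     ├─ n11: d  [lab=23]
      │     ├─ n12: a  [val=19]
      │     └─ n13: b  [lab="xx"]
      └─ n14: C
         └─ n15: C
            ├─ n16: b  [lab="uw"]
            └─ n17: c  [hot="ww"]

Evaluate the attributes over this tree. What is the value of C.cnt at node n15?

18

1. n1.cnt = -3  [-3]
2. n2.lab = "rn"  [terminal]
3. n3.lab = 9  [terminal]
4. n4.mk = "zv"  ["zv"]
5. n4.lab = "uz"  ["uz"]
6. n5.mk = "zvuz"  [A₀.mk ++ A₀.lab]
7. n5.lab = "uzzv"  [A₀.lab ++ A₀.mk]
8. n6.mk = "zvuzuzzv"  [A₀.mk ++ A₀.lab]
9. n6.lab = "zvuzz"  [A₀.mk ++ "z"]
10. n7.lab = 25  [terminal]
11. n8.lab = "nu"  [terminal]
12. n9.hot = "uz"  [terminal]
13. n6.val = 2  [d.lab - 23]
14. n6.depth = 15  [d.lab * -2 + 65]
15. n10.mk = "zvuzk"  [A₀.mk ++ "k"]
16. n10.lab = "uzzvp"  [A₀.lab ++ "p"]
17. n11.lab = 23  [terminal]
18. n12.val = 19  [terminal]
19. n13.lab = "xx"  [terminal]
20. n10.val = 22  [d.lab + a.val - 20]
21. n10.depth = 12  [len(A.mk) + 7]
22. n5.val = -2  [A₂.val - 24]
23. n5.depth = 13  [A₁.depth - 2]
24. n14.cnt = 21  [A₁.depth + 8]
25. n15.cnt = 18  [C₀.cnt * 3 - 45]
26. n16.lab = "uw"  [terminal]
27. n17.hot = "ww"  [terminal]
28. n15.tag = "wwuw"  [c.hot ++ b.lab]
29. n15.env = 4  [C.cnt - 14]
30. n14.tag = "rn"  ["rn"]
31. n14.env = 9  [len(C₁.tag) + 5]
32. n4.val = 21  [C.env + A₁.depth - 1]
33. n4.depth = -8  [A₁.val - 6]
34. n1.tag = "rnu"  [b.lab ++ "u"]
35. n1.env = 20  [C.cnt + d.lab + 14]
36. n0.mk = false  [C.env > 20]
37. n0.wid = "rnun"  [C.tag ++ "n"]
38. n0.val = 14  [C.env - 6]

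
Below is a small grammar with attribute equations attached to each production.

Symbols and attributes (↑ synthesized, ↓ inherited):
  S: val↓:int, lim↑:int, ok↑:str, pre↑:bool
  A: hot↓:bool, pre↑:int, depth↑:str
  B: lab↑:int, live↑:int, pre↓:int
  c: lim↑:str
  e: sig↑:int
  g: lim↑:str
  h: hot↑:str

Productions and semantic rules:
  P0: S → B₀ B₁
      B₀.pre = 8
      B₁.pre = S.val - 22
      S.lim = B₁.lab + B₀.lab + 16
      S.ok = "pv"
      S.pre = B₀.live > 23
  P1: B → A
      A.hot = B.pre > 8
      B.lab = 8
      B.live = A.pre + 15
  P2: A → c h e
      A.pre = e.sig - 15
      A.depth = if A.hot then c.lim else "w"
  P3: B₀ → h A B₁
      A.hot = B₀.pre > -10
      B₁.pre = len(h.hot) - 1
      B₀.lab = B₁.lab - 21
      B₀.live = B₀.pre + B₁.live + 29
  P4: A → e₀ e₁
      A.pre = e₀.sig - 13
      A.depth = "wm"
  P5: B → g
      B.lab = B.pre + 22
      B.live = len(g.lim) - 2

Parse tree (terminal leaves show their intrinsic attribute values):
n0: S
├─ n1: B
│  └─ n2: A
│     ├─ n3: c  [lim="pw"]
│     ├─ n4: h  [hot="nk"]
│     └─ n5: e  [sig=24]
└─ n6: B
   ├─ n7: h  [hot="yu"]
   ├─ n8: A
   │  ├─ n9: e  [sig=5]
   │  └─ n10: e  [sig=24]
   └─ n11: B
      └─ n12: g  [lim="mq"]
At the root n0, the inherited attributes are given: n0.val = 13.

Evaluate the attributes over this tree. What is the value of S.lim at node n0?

26

1. n0.val = 13  [given at root]
2. n1.pre = 8  [8]
3. n2.hot = false  [B.pre > 8]
4. n3.lim = "pw"  [terminal]
5. n4.hot = "nk"  [terminal]
6. n5.sig = 24  [terminal]
7. n2.pre = 9  [e.sig - 15]
8. n2.depth = "w"  [if A.hot then c.lim else "w"]
9. n1.lab = 8  [8]
10. n1.live = 24  [A.pre + 15]
11. n6.pre = -9  [S.val - 22]
12. n7.hot = "yu"  [terminal]
13. n8.hot = true  [B₀.pre > -10]
14. n9.sig = 5  [terminal]
15. n10.sig = 24  [terminal]
16. n8.pre = -8  [e₀.sig - 13]
17. n8.depth = "wm"  ["wm"]
18. n11.pre = 1  [len(h.hot) - 1]
19. n12.lim = "mq"  [terminal]
20. n11.lab = 23  [B.pre + 22]
21. n11.live = 0  [len(g.lim) - 2]
22. n6.lab = 2  [B₁.lab - 21]
23. n6.live = 20  [B₀.pre + B₁.live + 29]
24. n0.lim = 26  [B₁.lab + B₀.lab + 16]
25. n0.ok = "pv"  ["pv"]
26. n0.pre = true  [B₀.live > 23]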